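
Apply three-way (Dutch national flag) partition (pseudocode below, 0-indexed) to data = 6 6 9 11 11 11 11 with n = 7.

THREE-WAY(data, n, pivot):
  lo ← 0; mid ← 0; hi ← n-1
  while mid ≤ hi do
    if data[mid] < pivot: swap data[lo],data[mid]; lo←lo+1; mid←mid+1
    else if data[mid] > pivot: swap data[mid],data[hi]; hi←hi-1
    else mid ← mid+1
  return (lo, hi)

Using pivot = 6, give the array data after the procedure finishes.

6 6 11 11 11 11 9

pivot = 6; lo=0, mid=0, hi=6
data[mid]=6=6: mid=1
data[mid]=6=6: mid=2
data[mid]=9>6: swap data[2],data[6]; hi=5 → 6 6 11 11 11 11 9
data[mid]=11>6: swap data[2],data[5]; hi=4 → 6 6 11 11 11 11 9
data[mid]=11>6: swap data[2],data[4]; hi=3 → 6 6 11 11 11 11 9
data[mid]=11>6: swap data[2],data[3]; hi=2 → 6 6 11 11 11 11 9
data[mid]=11>6: swap data[2],data[2]; hi=1 → 6 6 11 11 11 11 9
end: lo=0, hi=1; data = 6 6 11 11 11 11 9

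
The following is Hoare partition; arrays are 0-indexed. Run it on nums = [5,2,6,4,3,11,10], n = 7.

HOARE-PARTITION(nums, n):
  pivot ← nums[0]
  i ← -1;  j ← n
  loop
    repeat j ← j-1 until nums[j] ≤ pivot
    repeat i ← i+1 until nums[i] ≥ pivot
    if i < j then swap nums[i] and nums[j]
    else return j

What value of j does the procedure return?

pivot=5
j stops at 4 (3), i stops at 0 (5); swap ⇒ [3,2,6,4,5,11,10]
j stops at 3 (4), i stops at 2 (6); swap ⇒ [3,2,4,6,5,11,10]
j stops at 2, i stops at 3; i≥j ⇒ return 2. nums=[3,2,4,6,5,11,10]

2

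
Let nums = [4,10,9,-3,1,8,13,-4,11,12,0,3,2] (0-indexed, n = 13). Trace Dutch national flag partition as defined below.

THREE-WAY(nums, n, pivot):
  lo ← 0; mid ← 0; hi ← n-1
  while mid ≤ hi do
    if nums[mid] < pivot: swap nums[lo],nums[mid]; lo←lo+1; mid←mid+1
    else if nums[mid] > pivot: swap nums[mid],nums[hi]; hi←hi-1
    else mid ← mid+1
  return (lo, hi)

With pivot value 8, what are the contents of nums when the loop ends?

pivot = 8; lo=0, mid=0, hi=12
nums[mid]=4<8: swap nums[0],nums[0]; lo=1,mid=1 → [4,10,9,-3,1,8,13,-4,11,12,0,3,2]
nums[mid]=10>8: swap nums[1],nums[12]; hi=11 → [4,2,9,-3,1,8,13,-4,11,12,0,3,10]
nums[mid]=2<8: swap nums[1],nums[1]; lo=2,mid=2 → [4,2,9,-3,1,8,13,-4,11,12,0,3,10]
nums[mid]=9>8: swap nums[2],nums[11]; hi=10 → [4,2,3,-3,1,8,13,-4,11,12,0,9,10]
nums[mid]=3<8: swap nums[2],nums[2]; lo=3,mid=3 → [4,2,3,-3,1,8,13,-4,11,12,0,9,10]
nums[mid]=-3<8: swap nums[3],nums[3]; lo=4,mid=4 → [4,2,3,-3,1,8,13,-4,11,12,0,9,10]
nums[mid]=1<8: swap nums[4],nums[4]; lo=5,mid=5 → [4,2,3,-3,1,8,13,-4,11,12,0,9,10]
nums[mid]=8=8: mid=6
nums[mid]=13>8: swap nums[6],nums[10]; hi=9 → [4,2,3,-3,1,8,0,-4,11,12,13,9,10]
nums[mid]=0<8: swap nums[5],nums[6]; lo=6,mid=7 → [4,2,3,-3,1,0,8,-4,11,12,13,9,10]
nums[mid]=-4<8: swap nums[6],nums[7]; lo=7,mid=8 → [4,2,3,-3,1,0,-4,8,11,12,13,9,10]
nums[mid]=11>8: swap nums[8],nums[9]; hi=8 → [4,2,3,-3,1,0,-4,8,12,11,13,9,10]
nums[mid]=12>8: swap nums[8],nums[8]; hi=7 → [4,2,3,-3,1,0,-4,8,12,11,13,9,10]
end: lo=7, hi=7; nums = [4,2,3,-3,1,0,-4,8,12,11,13,9,10]

[4,2,3,-3,1,0,-4,8,12,11,13,9,10]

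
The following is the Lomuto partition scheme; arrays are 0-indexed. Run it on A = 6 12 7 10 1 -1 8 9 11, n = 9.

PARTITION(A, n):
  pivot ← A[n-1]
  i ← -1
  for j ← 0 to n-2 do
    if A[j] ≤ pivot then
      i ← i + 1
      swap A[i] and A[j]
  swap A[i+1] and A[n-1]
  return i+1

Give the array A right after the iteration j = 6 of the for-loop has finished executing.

6 7 10 1 -1 8 12 9 11

pivot=11, i=-1
j=0: 6≤11, i=0, swap(0,0) ⇒ 6 12 7 10 1 -1 8 9 11
j=1: 12>11, skip
j=2: 7≤11, i=1, swap(1,2) ⇒ 6 7 12 10 1 -1 8 9 11
j=3: 10≤11, i=2, swap(2,3) ⇒ 6 7 10 12 1 -1 8 9 11
j=4: 1≤11, i=3, swap(3,4) ⇒ 6 7 10 1 12 -1 8 9 11
j=5: -1≤11, i=4, swap(4,5) ⇒ 6 7 10 1 -1 12 8 9 11
j=6: 8≤11, i=5, swap(5,6) ⇒ 6 7 10 1 -1 8 12 9 11
(after j=6) A = 6 7 10 1 -1 8 12 9 11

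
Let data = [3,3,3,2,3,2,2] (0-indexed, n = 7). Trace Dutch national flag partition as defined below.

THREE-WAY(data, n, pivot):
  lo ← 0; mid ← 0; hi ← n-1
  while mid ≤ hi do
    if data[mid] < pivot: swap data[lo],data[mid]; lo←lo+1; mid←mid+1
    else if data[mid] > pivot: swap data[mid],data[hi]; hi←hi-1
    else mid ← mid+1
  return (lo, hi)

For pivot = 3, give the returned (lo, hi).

pivot = 3; lo=0, mid=0, hi=6
data[mid]=3=3: mid=1
data[mid]=3=3: mid=2
data[mid]=3=3: mid=3
data[mid]=2<3: swap data[0],data[3]; lo=1,mid=4 → [2,3,3,3,3,2,2]
data[mid]=3=3: mid=5
data[mid]=2<3: swap data[1],data[5]; lo=2,mid=6 → [2,2,3,3,3,3,2]
data[mid]=2<3: swap data[2],data[6]; lo=3,mid=7 → [2,2,2,3,3,3,3]
end: lo=3, hi=6; data = [2,2,2,3,3,3,3]

(3, 6)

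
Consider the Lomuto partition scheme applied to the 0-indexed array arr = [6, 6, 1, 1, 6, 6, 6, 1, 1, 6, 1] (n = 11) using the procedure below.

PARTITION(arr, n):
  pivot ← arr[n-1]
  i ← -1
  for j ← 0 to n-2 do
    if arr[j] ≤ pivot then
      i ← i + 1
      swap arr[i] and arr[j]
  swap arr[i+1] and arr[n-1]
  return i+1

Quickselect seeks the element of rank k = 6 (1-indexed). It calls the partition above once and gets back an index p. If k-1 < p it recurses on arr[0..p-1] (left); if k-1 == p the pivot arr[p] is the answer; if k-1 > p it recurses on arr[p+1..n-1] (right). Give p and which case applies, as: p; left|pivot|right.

pivot = arr[10] = 1; i = -1
j=0: arr[0]=6 > 1 → no swap
j=1: arr[1]=6 > 1 → no swap
j=2: arr[2]=1 ≤ 1 → i=0, swap arr[0],arr[2] → [1, 6, 6, 1, 6, 6, 6, 1, 1, 6, 1]
j=3: arr[3]=1 ≤ 1 → i=1, swap arr[1],arr[3] → [1, 1, 6, 6, 6, 6, 6, 1, 1, 6, 1]
j=4: arr[4]=6 > 1 → no swap
j=5: arr[5]=6 > 1 → no swap
j=6: arr[6]=6 > 1 → no swap
j=7: arr[7]=1 ≤ 1 → i=2, swap arr[2],arr[7] → [1, 1, 1, 6, 6, 6, 6, 6, 1, 6, 1]
j=8: arr[8]=1 ≤ 1 → i=3, swap arr[3],arr[8] → [1, 1, 1, 1, 6, 6, 6, 6, 6, 6, 1]
j=9: arr[9]=6 > 1 → no swap
final swap arr[4],arr[10] → [1, 1, 1, 1, 1, 6, 6, 6, 6, 6, 6]; return 4
p = 4; k-1 = 5 > 4 ⇒ right

4; right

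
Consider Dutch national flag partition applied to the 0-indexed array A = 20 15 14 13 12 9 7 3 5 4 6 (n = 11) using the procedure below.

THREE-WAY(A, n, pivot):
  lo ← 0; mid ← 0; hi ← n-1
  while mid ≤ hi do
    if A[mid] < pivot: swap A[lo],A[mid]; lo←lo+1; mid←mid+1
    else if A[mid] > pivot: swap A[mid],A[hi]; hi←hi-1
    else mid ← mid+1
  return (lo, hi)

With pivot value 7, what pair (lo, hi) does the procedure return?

lo=0 mid=0 hi=10
20>7: swap(0,10), hi=9 ⇒ 6 15 14 13 12 9 7 3 5 4 20
6<7: swap(0,0), lo=1 mid=1 ⇒ 6 15 14 13 12 9 7 3 5 4 20
15>7: swap(1,9), hi=8 ⇒ 6 4 14 13 12 9 7 3 5 15 20
4<7: swap(1,1), lo=2 mid=2 ⇒ 6 4 14 13 12 9 7 3 5 15 20
14>7: swap(2,8), hi=7 ⇒ 6 4 5 13 12 9 7 3 14 15 20
5<7: swap(2,2), lo=3 mid=3 ⇒ 6 4 5 13 12 9 7 3 14 15 20
13>7: swap(3,7), hi=6 ⇒ 6 4 5 3 12 9 7 13 14 15 20
3<7: swap(3,3), lo=4 mid=4 ⇒ 6 4 5 3 12 9 7 13 14 15 20
12>7: swap(4,6), hi=5 ⇒ 6 4 5 3 7 9 12 13 14 15 20
7=7: mid=5
9>7: swap(5,5), hi=4 ⇒ 6 4 5 3 7 9 12 13 14 15 20
done. lo=4 hi=4; A=6 4 5 3 7 9 12 13 14 15 20

(4, 4)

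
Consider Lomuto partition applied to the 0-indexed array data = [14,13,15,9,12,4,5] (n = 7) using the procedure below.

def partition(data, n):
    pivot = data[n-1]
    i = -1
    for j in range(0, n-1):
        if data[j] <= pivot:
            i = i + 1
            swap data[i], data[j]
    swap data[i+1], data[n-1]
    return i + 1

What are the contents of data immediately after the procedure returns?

pivot = data[6] = 5; i = -1
j=0: data[0]=14 > 5 → no swap
j=1: data[1]=13 > 5 → no swap
j=2: data[2]=15 > 5 → no swap
j=3: data[3]=9 > 5 → no swap
j=4: data[4]=12 > 5 → no swap
j=5: data[5]=4 ≤ 5 → i=0, swap data[0],data[5] → [4,13,15,9,12,14,5]
final swap data[1],data[6] → [4,5,15,9,12,14,13]; return 1

[4,5,15,9,12,14,13]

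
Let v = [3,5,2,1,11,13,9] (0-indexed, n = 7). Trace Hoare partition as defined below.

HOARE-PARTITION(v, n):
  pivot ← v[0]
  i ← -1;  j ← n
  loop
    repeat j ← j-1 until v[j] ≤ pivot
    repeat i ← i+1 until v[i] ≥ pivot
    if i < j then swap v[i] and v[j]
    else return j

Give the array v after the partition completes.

[1,2,5,3,11,13,9]

pivot=3
j stops at 3 (1), i stops at 0 (3); swap ⇒ [1,5,2,3,11,13,9]
j stops at 2 (2), i stops at 1 (5); swap ⇒ [1,2,5,3,11,13,9]
j stops at 1, i stops at 2; i≥j ⇒ return 1. v=[1,2,5,3,11,13,9]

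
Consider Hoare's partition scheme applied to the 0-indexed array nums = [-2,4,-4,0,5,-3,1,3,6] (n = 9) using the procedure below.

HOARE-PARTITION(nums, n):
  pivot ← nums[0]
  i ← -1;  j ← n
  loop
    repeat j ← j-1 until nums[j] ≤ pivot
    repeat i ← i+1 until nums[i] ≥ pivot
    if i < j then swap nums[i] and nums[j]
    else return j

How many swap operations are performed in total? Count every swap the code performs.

2

pivot=-2
j stops at 5 (-3), i stops at 0 (-2); swap ⇒ [-3,4,-4,0,5,-2,1,3,6]
j stops at 2 (-4), i stops at 1 (4); swap ⇒ [-3,-4,4,0,5,-2,1,3,6]
j stops at 1, i stops at 2; i≥j ⇒ return 1. nums=[-3,-4,4,0,5,-2,1,3,6]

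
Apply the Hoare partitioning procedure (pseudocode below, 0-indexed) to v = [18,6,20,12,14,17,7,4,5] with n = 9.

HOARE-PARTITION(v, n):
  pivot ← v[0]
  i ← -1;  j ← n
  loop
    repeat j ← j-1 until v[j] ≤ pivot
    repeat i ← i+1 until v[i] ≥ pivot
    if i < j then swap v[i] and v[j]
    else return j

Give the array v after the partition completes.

pivot = v[0] = 18; i = -1, j = 9
j→8 (v[8]=5≤18), i→0 (v[0]=18≥18); i<j, swap → [5,6,20,12,14,17,7,4,18]
j→7 (v[7]=4≤18), i→2 (v[2]=20≥18); i<j, swap → [5,6,4,12,14,17,7,20,18]
j→6, i→7; i≥j, return j=6. v = [5,6,4,12,14,17,7,20,18]

[5,6,4,12,14,17,7,20,18]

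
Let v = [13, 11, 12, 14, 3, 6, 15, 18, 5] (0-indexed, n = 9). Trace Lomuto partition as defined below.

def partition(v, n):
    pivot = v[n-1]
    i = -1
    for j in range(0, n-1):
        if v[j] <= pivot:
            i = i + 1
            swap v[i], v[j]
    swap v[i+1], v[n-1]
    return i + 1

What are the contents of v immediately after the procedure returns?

pivot = v[8] = 5; i = -1
j=0: v[0]=13 > 5 → no swap
j=1: v[1]=11 > 5 → no swap
j=2: v[2]=12 > 5 → no swap
j=3: v[3]=14 > 5 → no swap
j=4: v[4]=3 ≤ 5 → i=0, swap v[0],v[4] → [3, 11, 12, 14, 13, 6, 15, 18, 5]
j=5: v[5]=6 > 5 → no swap
j=6: v[6]=15 > 5 → no swap
j=7: v[7]=18 > 5 → no swap
final swap v[1],v[8] → [3, 5, 12, 14, 13, 6, 15, 18, 11]; return 1

[3, 5, 12, 14, 13, 6, 15, 18, 11]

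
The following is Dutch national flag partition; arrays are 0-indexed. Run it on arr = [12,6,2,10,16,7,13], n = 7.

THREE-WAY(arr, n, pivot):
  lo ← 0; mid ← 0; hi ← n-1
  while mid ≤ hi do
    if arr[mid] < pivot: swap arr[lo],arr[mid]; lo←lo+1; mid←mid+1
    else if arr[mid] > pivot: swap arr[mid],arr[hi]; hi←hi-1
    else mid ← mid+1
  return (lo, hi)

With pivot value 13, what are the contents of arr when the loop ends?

pivot = 13; lo=0, mid=0, hi=6
arr[mid]=12<13: swap arr[0],arr[0]; lo=1,mid=1 → [12,6,2,10,16,7,13]
arr[mid]=6<13: swap arr[1],arr[1]; lo=2,mid=2 → [12,6,2,10,16,7,13]
arr[mid]=2<13: swap arr[2],arr[2]; lo=3,mid=3 → [12,6,2,10,16,7,13]
arr[mid]=10<13: swap arr[3],arr[3]; lo=4,mid=4 → [12,6,2,10,16,7,13]
arr[mid]=16>13: swap arr[4],arr[6]; hi=5 → [12,6,2,10,13,7,16]
arr[mid]=13=13: mid=5
arr[mid]=7<13: swap arr[4],arr[5]; lo=5,mid=6 → [12,6,2,10,7,13,16]
end: lo=5, hi=5; arr = [12,6,2,10,7,13,16]

[12,6,2,10,7,13,16]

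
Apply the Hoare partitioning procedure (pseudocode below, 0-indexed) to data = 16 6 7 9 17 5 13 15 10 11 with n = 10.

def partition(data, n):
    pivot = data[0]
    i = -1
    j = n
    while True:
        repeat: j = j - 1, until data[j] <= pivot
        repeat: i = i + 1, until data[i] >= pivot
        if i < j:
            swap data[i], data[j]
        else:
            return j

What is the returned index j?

pivot = data[0] = 16; i = -1, j = 10
j→9 (data[9]=11≤16), i→0 (data[0]=16≥16); i<j, swap → 11 6 7 9 17 5 13 15 10 16
j→8 (data[8]=10≤16), i→4 (data[4]=17≥16); i<j, swap → 11 6 7 9 10 5 13 15 17 16
j→7, i→8; i≥j, return j=7. data = 11 6 7 9 10 5 13 15 17 16

7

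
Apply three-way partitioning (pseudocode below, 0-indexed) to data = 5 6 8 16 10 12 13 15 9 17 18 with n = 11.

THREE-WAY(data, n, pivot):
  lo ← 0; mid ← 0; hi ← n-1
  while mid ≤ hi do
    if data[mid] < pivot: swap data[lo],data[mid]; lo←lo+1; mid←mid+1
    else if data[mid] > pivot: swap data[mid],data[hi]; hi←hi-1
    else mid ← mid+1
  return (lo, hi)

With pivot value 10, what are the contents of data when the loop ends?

lo=0 mid=0 hi=10
5<10: swap(0,0), lo=1 mid=1 ⇒ 5 6 8 16 10 12 13 15 9 17 18
6<10: swap(1,1), lo=2 mid=2 ⇒ 5 6 8 16 10 12 13 15 9 17 18
8<10: swap(2,2), lo=3 mid=3 ⇒ 5 6 8 16 10 12 13 15 9 17 18
16>10: swap(3,10), hi=9 ⇒ 5 6 8 18 10 12 13 15 9 17 16
18>10: swap(3,9), hi=8 ⇒ 5 6 8 17 10 12 13 15 9 18 16
17>10: swap(3,8), hi=7 ⇒ 5 6 8 9 10 12 13 15 17 18 16
9<10: swap(3,3), lo=4 mid=4 ⇒ 5 6 8 9 10 12 13 15 17 18 16
10=10: mid=5
12>10: swap(5,7), hi=6 ⇒ 5 6 8 9 10 15 13 12 17 18 16
15>10: swap(5,6), hi=5 ⇒ 5 6 8 9 10 13 15 12 17 18 16
13>10: swap(5,5), hi=4 ⇒ 5 6 8 9 10 13 15 12 17 18 16
done. lo=4 hi=4; data=5 6 8 9 10 13 15 12 17 18 16

5 6 8 9 10 13 15 12 17 18 16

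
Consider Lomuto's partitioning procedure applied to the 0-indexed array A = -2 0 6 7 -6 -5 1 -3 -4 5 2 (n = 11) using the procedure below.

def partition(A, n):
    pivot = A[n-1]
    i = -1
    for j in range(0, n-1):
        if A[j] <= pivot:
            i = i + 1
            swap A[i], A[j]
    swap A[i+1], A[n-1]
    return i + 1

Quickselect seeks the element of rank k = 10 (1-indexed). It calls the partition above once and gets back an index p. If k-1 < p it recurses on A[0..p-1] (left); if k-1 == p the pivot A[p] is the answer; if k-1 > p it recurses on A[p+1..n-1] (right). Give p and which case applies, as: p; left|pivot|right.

pivot=2, i=-1
j=0: -2≤2, i=0, swap(0,0) ⇒ -2 0 6 7 -6 -5 1 -3 -4 5 2
j=1: 0≤2, i=1, swap(1,1) ⇒ -2 0 6 7 -6 -5 1 -3 -4 5 2
j=2: 6>2, skip
j=3: 7>2, skip
j=4: -6≤2, i=2, swap(2,4) ⇒ -2 0 -6 7 6 -5 1 -3 -4 5 2
j=5: -5≤2, i=3, swap(3,5) ⇒ -2 0 -6 -5 6 7 1 -3 -4 5 2
j=6: 1≤2, i=4, swap(4,6) ⇒ -2 0 -6 -5 1 7 6 -3 -4 5 2
j=7: -3≤2, i=5, swap(5,7) ⇒ -2 0 -6 -5 1 -3 6 7 -4 5 2
j=8: -4≤2, i=6, swap(6,8) ⇒ -2 0 -6 -5 1 -3 -4 7 6 5 2
j=9: 5>2, skip
swap(7,10) ⇒ -2 0 -6 -5 1 -3 -4 2 6 5 7; return 7
p = 7; k-1 = 9 > 7 ⇒ right

7; right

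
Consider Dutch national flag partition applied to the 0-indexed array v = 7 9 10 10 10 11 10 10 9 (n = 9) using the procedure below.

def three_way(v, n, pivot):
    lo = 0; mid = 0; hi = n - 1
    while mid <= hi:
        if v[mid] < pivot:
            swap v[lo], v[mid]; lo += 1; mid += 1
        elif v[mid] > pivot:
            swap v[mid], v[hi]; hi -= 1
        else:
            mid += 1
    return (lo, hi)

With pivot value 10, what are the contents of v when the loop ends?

pivot = 10; lo=0, mid=0, hi=8
v[mid]=7<10: swap v[0],v[0]; lo=1,mid=1 → 7 9 10 10 10 11 10 10 9
v[mid]=9<10: swap v[1],v[1]; lo=2,mid=2 → 7 9 10 10 10 11 10 10 9
v[mid]=10=10: mid=3
v[mid]=10=10: mid=4
v[mid]=10=10: mid=5
v[mid]=11>10: swap v[5],v[8]; hi=7 → 7 9 10 10 10 9 10 10 11
v[mid]=9<10: swap v[2],v[5]; lo=3,mid=6 → 7 9 9 10 10 10 10 10 11
v[mid]=10=10: mid=7
v[mid]=10=10: mid=8
end: lo=3, hi=7; v = 7 9 9 10 10 10 10 10 11

7 9 9 10 10 10 10 10 11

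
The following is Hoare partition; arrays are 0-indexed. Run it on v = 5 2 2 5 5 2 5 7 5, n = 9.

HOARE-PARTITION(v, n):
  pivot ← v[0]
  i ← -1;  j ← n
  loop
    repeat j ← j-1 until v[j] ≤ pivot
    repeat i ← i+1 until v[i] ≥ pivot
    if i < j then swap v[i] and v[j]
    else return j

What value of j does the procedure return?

4

pivot = v[0] = 5; i = -1, j = 9
j→8 (v[8]=5≤5), i→0 (v[0]=5≥5); i<j, swap → 5 2 2 5 5 2 5 7 5
j→6 (v[6]=5≤5), i→3 (v[3]=5≥5); i<j, swap → 5 2 2 5 5 2 5 7 5
j→5 (v[5]=2≤5), i→4 (v[4]=5≥5); i<j, swap → 5 2 2 5 2 5 5 7 5
j→4, i→5; i≥j, return j=4. v = 5 2 2 5 2 5 5 7 5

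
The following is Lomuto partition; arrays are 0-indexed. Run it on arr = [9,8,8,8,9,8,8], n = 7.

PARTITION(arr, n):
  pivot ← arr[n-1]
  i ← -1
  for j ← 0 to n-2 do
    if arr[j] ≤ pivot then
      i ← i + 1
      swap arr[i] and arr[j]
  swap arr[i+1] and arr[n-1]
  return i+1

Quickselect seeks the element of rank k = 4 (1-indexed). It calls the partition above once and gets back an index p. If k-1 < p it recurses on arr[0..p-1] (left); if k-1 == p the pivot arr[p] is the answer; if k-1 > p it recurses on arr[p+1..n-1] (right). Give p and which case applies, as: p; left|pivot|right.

pivot=8, i=-1
j=0: 9>8, skip
j=1: 8≤8, i=0, swap(0,1) ⇒ [8,9,8,8,9,8,8]
j=2: 8≤8, i=1, swap(1,2) ⇒ [8,8,9,8,9,8,8]
j=3: 8≤8, i=2, swap(2,3) ⇒ [8,8,8,9,9,8,8]
j=4: 9>8, skip
j=5: 8≤8, i=3, swap(3,5) ⇒ [8,8,8,8,9,9,8]
swap(4,6) ⇒ [8,8,8,8,8,9,9]; return 4
p = 4; k-1 = 3 < 4 ⇒ left

4; left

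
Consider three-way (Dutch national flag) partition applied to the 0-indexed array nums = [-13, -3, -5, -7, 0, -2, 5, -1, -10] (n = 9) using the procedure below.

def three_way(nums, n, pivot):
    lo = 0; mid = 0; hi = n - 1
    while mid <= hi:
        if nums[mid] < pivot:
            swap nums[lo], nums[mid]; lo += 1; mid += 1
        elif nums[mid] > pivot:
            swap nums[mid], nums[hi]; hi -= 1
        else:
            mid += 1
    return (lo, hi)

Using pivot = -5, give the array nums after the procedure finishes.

lo=0 mid=0 hi=8
-13<-5: swap(0,0), lo=1 mid=1 ⇒ [-13, -3, -5, -7, 0, -2, 5, -1, -10]
-3>-5: swap(1,8), hi=7 ⇒ [-13, -10, -5, -7, 0, -2, 5, -1, -3]
-10<-5: swap(1,1), lo=2 mid=2 ⇒ [-13, -10, -5, -7, 0, -2, 5, -1, -3]
-5=-5: mid=3
-7<-5: swap(2,3), lo=3 mid=4 ⇒ [-13, -10, -7, -5, 0, -2, 5, -1, -3]
0>-5: swap(4,7), hi=6 ⇒ [-13, -10, -7, -5, -1, -2, 5, 0, -3]
-1>-5: swap(4,6), hi=5 ⇒ [-13, -10, -7, -5, 5, -2, -1, 0, -3]
5>-5: swap(4,5), hi=4 ⇒ [-13, -10, -7, -5, -2, 5, -1, 0, -3]
-2>-5: swap(4,4), hi=3 ⇒ [-13, -10, -7, -5, -2, 5, -1, 0, -3]
done. lo=3 hi=3; nums=[-13, -10, -7, -5, -2, 5, -1, 0, -3]

[-13, -10, -7, -5, -2, 5, -1, 0, -3]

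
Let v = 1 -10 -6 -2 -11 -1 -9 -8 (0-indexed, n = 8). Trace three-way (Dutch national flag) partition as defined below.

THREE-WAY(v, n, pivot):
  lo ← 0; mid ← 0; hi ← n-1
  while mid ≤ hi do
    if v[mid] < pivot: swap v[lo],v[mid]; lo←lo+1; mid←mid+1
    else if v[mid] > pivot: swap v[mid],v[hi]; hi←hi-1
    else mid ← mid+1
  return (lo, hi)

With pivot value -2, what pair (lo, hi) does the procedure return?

(5, 5)

pivot = -2; lo=0, mid=0, hi=7
v[mid]=1>-2: swap v[0],v[7]; hi=6 → -8 -10 -6 -2 -11 -1 -9 1
v[mid]=-8<-2: swap v[0],v[0]; lo=1,mid=1 → -8 -10 -6 -2 -11 -1 -9 1
v[mid]=-10<-2: swap v[1],v[1]; lo=2,mid=2 → -8 -10 -6 -2 -11 -1 -9 1
v[mid]=-6<-2: swap v[2],v[2]; lo=3,mid=3 → -8 -10 -6 -2 -11 -1 -9 1
v[mid]=-2=-2: mid=4
v[mid]=-11<-2: swap v[3],v[4]; lo=4,mid=5 → -8 -10 -6 -11 -2 -1 -9 1
v[mid]=-1>-2: swap v[5],v[6]; hi=5 → -8 -10 -6 -11 -2 -9 -1 1
v[mid]=-9<-2: swap v[4],v[5]; lo=5,mid=6 → -8 -10 -6 -11 -9 -2 -1 1
end: lo=5, hi=5; v = -8 -10 -6 -11 -9 -2 -1 1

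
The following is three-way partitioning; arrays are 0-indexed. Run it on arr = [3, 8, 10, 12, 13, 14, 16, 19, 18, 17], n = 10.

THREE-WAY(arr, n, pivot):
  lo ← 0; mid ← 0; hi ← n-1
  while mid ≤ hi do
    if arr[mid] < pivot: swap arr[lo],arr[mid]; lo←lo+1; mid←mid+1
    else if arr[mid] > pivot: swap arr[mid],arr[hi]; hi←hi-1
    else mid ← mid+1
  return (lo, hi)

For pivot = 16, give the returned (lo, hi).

pivot = 16; lo=0, mid=0, hi=9
arr[mid]=3<16: swap arr[0],arr[0]; lo=1,mid=1 → [3, 8, 10, 12, 13, 14, 16, 19, 18, 17]
arr[mid]=8<16: swap arr[1],arr[1]; lo=2,mid=2 → [3, 8, 10, 12, 13, 14, 16, 19, 18, 17]
arr[mid]=10<16: swap arr[2],arr[2]; lo=3,mid=3 → [3, 8, 10, 12, 13, 14, 16, 19, 18, 17]
arr[mid]=12<16: swap arr[3],arr[3]; lo=4,mid=4 → [3, 8, 10, 12, 13, 14, 16, 19, 18, 17]
arr[mid]=13<16: swap arr[4],arr[4]; lo=5,mid=5 → [3, 8, 10, 12, 13, 14, 16, 19, 18, 17]
arr[mid]=14<16: swap arr[5],arr[5]; lo=6,mid=6 → [3, 8, 10, 12, 13, 14, 16, 19, 18, 17]
arr[mid]=16=16: mid=7
arr[mid]=19>16: swap arr[7],arr[9]; hi=8 → [3, 8, 10, 12, 13, 14, 16, 17, 18, 19]
arr[mid]=17>16: swap arr[7],arr[8]; hi=7 → [3, 8, 10, 12, 13, 14, 16, 18, 17, 19]
arr[mid]=18>16: swap arr[7],arr[7]; hi=6 → [3, 8, 10, 12, 13, 14, 16, 18, 17, 19]
end: lo=6, hi=6; arr = [3, 8, 10, 12, 13, 14, 16, 18, 17, 19]

(6, 6)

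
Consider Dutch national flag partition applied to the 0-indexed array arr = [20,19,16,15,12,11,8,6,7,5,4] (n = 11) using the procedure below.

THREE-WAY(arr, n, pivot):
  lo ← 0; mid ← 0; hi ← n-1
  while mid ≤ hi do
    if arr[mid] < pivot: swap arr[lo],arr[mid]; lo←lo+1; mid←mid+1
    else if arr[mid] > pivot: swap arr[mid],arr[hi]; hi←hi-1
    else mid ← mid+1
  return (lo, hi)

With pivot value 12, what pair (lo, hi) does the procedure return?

pivot = 12; lo=0, mid=0, hi=10
arr[mid]=20>12: swap arr[0],arr[10]; hi=9 → [4,19,16,15,12,11,8,6,7,5,20]
arr[mid]=4<12: swap arr[0],arr[0]; lo=1,mid=1 → [4,19,16,15,12,11,8,6,7,5,20]
arr[mid]=19>12: swap arr[1],arr[9]; hi=8 → [4,5,16,15,12,11,8,6,7,19,20]
arr[mid]=5<12: swap arr[1],arr[1]; lo=2,mid=2 → [4,5,16,15,12,11,8,6,7,19,20]
arr[mid]=16>12: swap arr[2],arr[8]; hi=7 → [4,5,7,15,12,11,8,6,16,19,20]
arr[mid]=7<12: swap arr[2],arr[2]; lo=3,mid=3 → [4,5,7,15,12,11,8,6,16,19,20]
arr[mid]=15>12: swap arr[3],arr[7]; hi=6 → [4,5,7,6,12,11,8,15,16,19,20]
arr[mid]=6<12: swap arr[3],arr[3]; lo=4,mid=4 → [4,5,7,6,12,11,8,15,16,19,20]
arr[mid]=12=12: mid=5
arr[mid]=11<12: swap arr[4],arr[5]; lo=5,mid=6 → [4,5,7,6,11,12,8,15,16,19,20]
arr[mid]=8<12: swap arr[5],arr[6]; lo=6,mid=7 → [4,5,7,6,11,8,12,15,16,19,20]
end: lo=6, hi=6; arr = [4,5,7,6,11,8,12,15,16,19,20]

(6, 6)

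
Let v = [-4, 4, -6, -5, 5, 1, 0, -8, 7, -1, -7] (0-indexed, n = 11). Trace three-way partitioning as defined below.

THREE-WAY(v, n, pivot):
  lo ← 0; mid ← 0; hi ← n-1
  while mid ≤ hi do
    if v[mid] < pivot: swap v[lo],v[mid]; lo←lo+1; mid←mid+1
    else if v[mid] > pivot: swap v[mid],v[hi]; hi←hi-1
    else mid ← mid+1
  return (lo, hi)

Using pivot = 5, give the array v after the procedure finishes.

lo=0 mid=0 hi=10
-4<5: swap(0,0), lo=1 mid=1 ⇒ [-4, 4, -6, -5, 5, 1, 0, -8, 7, -1, -7]
4<5: swap(1,1), lo=2 mid=2 ⇒ [-4, 4, -6, -5, 5, 1, 0, -8, 7, -1, -7]
-6<5: swap(2,2), lo=3 mid=3 ⇒ [-4, 4, -6, -5, 5, 1, 0, -8, 7, -1, -7]
-5<5: swap(3,3), lo=4 mid=4 ⇒ [-4, 4, -6, -5, 5, 1, 0, -8, 7, -1, -7]
5=5: mid=5
1<5: swap(4,5), lo=5 mid=6 ⇒ [-4, 4, -6, -5, 1, 5, 0, -8, 7, -1, -7]
0<5: swap(5,6), lo=6 mid=7 ⇒ [-4, 4, -6, -5, 1, 0, 5, -8, 7, -1, -7]
-8<5: swap(6,7), lo=7 mid=8 ⇒ [-4, 4, -6, -5, 1, 0, -8, 5, 7, -1, -7]
7>5: swap(8,10), hi=9 ⇒ [-4, 4, -6, -5, 1, 0, -8, 5, -7, -1, 7]
-7<5: swap(7,8), lo=8 mid=9 ⇒ [-4, 4, -6, -5, 1, 0, -8, -7, 5, -1, 7]
-1<5: swap(8,9), lo=9 mid=10 ⇒ [-4, 4, -6, -5, 1, 0, -8, -7, -1, 5, 7]
done. lo=9 hi=9; v=[-4, 4, -6, -5, 1, 0, -8, -7, -1, 5, 7]

[-4, 4, -6, -5, 1, 0, -8, -7, -1, 5, 7]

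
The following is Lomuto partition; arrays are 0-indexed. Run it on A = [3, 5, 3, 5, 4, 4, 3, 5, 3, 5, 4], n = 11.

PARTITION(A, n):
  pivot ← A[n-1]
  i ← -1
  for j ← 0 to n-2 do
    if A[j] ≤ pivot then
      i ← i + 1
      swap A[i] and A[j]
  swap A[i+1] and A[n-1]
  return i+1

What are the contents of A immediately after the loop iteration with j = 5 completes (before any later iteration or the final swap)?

pivot=4, i=-1
j=0: 3≤4, i=0, swap(0,0) ⇒ [3, 5, 3, 5, 4, 4, 3, 5, 3, 5, 4]
j=1: 5>4, skip
j=2: 3≤4, i=1, swap(1,2) ⇒ [3, 3, 5, 5, 4, 4, 3, 5, 3, 5, 4]
j=3: 5>4, skip
j=4: 4≤4, i=2, swap(2,4) ⇒ [3, 3, 4, 5, 5, 4, 3, 5, 3, 5, 4]
j=5: 4≤4, i=3, swap(3,5) ⇒ [3, 3, 4, 4, 5, 5, 3, 5, 3, 5, 4]
(after j=5) A = [3, 3, 4, 4, 5, 5, 3, 5, 3, 5, 4]

[3, 3, 4, 4, 5, 5, 3, 5, 3, 5, 4]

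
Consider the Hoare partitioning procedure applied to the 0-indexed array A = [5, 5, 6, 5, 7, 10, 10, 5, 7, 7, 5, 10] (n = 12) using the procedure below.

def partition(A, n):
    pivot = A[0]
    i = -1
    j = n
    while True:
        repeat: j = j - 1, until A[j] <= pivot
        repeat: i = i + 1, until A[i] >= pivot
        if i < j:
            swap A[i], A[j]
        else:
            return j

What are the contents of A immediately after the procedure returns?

[5, 5, 5, 6, 7, 10, 10, 5, 7, 7, 5, 10]

pivot = A[0] = 5; i = -1, j = 12
j→10 (A[10]=5≤5), i→0 (A[0]=5≥5); i<j, swap → [5, 5, 6, 5, 7, 10, 10, 5, 7, 7, 5, 10]
j→7 (A[7]=5≤5), i→1 (A[1]=5≥5); i<j, swap → [5, 5, 6, 5, 7, 10, 10, 5, 7, 7, 5, 10]
j→3 (A[3]=5≤5), i→2 (A[2]=6≥5); i<j, swap → [5, 5, 5, 6, 7, 10, 10, 5, 7, 7, 5, 10]
j→2, i→3; i≥j, return j=2. A = [5, 5, 5, 6, 7, 10, 10, 5, 7, 7, 5, 10]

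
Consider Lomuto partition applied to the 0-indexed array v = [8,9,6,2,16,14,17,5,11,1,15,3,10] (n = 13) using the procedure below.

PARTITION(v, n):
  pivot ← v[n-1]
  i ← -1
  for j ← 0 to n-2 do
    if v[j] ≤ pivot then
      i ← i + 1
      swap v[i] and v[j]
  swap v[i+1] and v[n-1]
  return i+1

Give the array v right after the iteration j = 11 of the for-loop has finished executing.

pivot = v[12] = 10; i = -1
j=0: v[0]=8 ≤ 10 → i=0, swap v[0],v[0] (no change) → [8,9,6,2,16,14,17,5,11,1,15,3,10]
j=1: v[1]=9 ≤ 10 → i=1, swap v[1],v[1] (no change) → [8,9,6,2,16,14,17,5,11,1,15,3,10]
j=2: v[2]=6 ≤ 10 → i=2, swap v[2],v[2] (no change) → [8,9,6,2,16,14,17,5,11,1,15,3,10]
j=3: v[3]=2 ≤ 10 → i=3, swap v[3],v[3] (no change) → [8,9,6,2,16,14,17,5,11,1,15,3,10]
j=4: v[4]=16 > 10 → no swap
j=5: v[5]=14 > 10 → no swap
j=6: v[6]=17 > 10 → no swap
j=7: v[7]=5 ≤ 10 → i=4, swap v[4],v[7] → [8,9,6,2,5,14,17,16,11,1,15,3,10]
j=8: v[8]=11 > 10 → no swap
j=9: v[9]=1 ≤ 10 → i=5, swap v[5],v[9] → [8,9,6,2,5,1,17,16,11,14,15,3,10]
j=10: v[10]=15 > 10 → no swap
j=11: v[11]=3 ≤ 10 → i=6, swap v[6],v[11] → [8,9,6,2,5,1,3,16,11,14,15,17,10]
(after j=11) v = [8,9,6,2,5,1,3,16,11,14,15,17,10]

[8,9,6,2,5,1,3,16,11,14,15,17,10]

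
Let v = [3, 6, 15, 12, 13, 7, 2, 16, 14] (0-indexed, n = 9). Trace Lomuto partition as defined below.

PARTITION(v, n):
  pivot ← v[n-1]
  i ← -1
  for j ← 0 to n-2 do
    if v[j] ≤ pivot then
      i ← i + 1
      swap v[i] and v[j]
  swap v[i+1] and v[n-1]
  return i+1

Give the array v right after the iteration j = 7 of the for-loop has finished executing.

[3, 6, 12, 13, 7, 2, 15, 16, 14]

pivot = v[8] = 14; i = -1
j=0: v[0]=3 ≤ 14 → i=0, swap v[0],v[0] (no change) → [3, 6, 15, 12, 13, 7, 2, 16, 14]
j=1: v[1]=6 ≤ 14 → i=1, swap v[1],v[1] (no change) → [3, 6, 15, 12, 13, 7, 2, 16, 14]
j=2: v[2]=15 > 14 → no swap
j=3: v[3]=12 ≤ 14 → i=2, swap v[2],v[3] → [3, 6, 12, 15, 13, 7, 2, 16, 14]
j=4: v[4]=13 ≤ 14 → i=3, swap v[3],v[4] → [3, 6, 12, 13, 15, 7, 2, 16, 14]
j=5: v[5]=7 ≤ 14 → i=4, swap v[4],v[5] → [3, 6, 12, 13, 7, 15, 2, 16, 14]
j=6: v[6]=2 ≤ 14 → i=5, swap v[5],v[6] → [3, 6, 12, 13, 7, 2, 15, 16, 14]
j=7: v[7]=16 > 14 → no swap
(after j=7) v = [3, 6, 12, 13, 7, 2, 15, 16, 14]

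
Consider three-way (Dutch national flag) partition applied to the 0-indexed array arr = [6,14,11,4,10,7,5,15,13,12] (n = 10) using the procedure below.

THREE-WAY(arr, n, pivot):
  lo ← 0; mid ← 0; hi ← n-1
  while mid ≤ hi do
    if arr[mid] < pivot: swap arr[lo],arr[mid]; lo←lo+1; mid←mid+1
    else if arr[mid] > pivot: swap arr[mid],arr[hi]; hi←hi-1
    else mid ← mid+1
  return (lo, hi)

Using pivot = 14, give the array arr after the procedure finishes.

[6,11,4,10,7,5,12,13,14,15]

lo=0 mid=0 hi=9
6<14: swap(0,0), lo=1 mid=1 ⇒ [6,14,11,4,10,7,5,15,13,12]
14=14: mid=2
11<14: swap(1,2), lo=2 mid=3 ⇒ [6,11,14,4,10,7,5,15,13,12]
4<14: swap(2,3), lo=3 mid=4 ⇒ [6,11,4,14,10,7,5,15,13,12]
10<14: swap(3,4), lo=4 mid=5 ⇒ [6,11,4,10,14,7,5,15,13,12]
7<14: swap(4,5), lo=5 mid=6 ⇒ [6,11,4,10,7,14,5,15,13,12]
5<14: swap(5,6), lo=6 mid=7 ⇒ [6,11,4,10,7,5,14,15,13,12]
15>14: swap(7,9), hi=8 ⇒ [6,11,4,10,7,5,14,12,13,15]
12<14: swap(6,7), lo=7 mid=8 ⇒ [6,11,4,10,7,5,12,14,13,15]
13<14: swap(7,8), lo=8 mid=9 ⇒ [6,11,4,10,7,5,12,13,14,15]
done. lo=8 hi=8; arr=[6,11,4,10,7,5,12,13,14,15]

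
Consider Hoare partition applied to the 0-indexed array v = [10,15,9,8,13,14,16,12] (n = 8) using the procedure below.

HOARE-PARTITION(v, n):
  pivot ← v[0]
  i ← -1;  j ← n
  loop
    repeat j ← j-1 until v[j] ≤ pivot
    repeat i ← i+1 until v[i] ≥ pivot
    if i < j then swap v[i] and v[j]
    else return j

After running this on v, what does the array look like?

[8,9,15,10,13,14,16,12]

pivot=10
j stops at 3 (8), i stops at 0 (10); swap ⇒ [8,15,9,10,13,14,16,12]
j stops at 2 (9), i stops at 1 (15); swap ⇒ [8,9,15,10,13,14,16,12]
j stops at 1, i stops at 2; i≥j ⇒ return 1. v=[8,9,15,10,13,14,16,12]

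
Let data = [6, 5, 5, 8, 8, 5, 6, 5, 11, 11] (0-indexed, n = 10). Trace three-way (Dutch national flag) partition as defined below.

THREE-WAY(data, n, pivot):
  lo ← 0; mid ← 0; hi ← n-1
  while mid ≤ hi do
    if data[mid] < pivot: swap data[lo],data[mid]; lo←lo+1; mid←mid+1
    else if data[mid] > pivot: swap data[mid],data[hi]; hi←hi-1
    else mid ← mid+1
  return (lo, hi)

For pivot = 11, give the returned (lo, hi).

pivot = 11; lo=0, mid=0, hi=9
data[mid]=6<11: swap data[0],data[0]; lo=1,mid=1 → [6, 5, 5, 8, 8, 5, 6, 5, 11, 11]
data[mid]=5<11: swap data[1],data[1]; lo=2,mid=2 → [6, 5, 5, 8, 8, 5, 6, 5, 11, 11]
data[mid]=5<11: swap data[2],data[2]; lo=3,mid=3 → [6, 5, 5, 8, 8, 5, 6, 5, 11, 11]
data[mid]=8<11: swap data[3],data[3]; lo=4,mid=4 → [6, 5, 5, 8, 8, 5, 6, 5, 11, 11]
data[mid]=8<11: swap data[4],data[4]; lo=5,mid=5 → [6, 5, 5, 8, 8, 5, 6, 5, 11, 11]
data[mid]=5<11: swap data[5],data[5]; lo=6,mid=6 → [6, 5, 5, 8, 8, 5, 6, 5, 11, 11]
data[mid]=6<11: swap data[6],data[6]; lo=7,mid=7 → [6, 5, 5, 8, 8, 5, 6, 5, 11, 11]
data[mid]=5<11: swap data[7],data[7]; lo=8,mid=8 → [6, 5, 5, 8, 8, 5, 6, 5, 11, 11]
data[mid]=11=11: mid=9
data[mid]=11=11: mid=10
end: lo=8, hi=9; data = [6, 5, 5, 8, 8, 5, 6, 5, 11, 11]

(8, 9)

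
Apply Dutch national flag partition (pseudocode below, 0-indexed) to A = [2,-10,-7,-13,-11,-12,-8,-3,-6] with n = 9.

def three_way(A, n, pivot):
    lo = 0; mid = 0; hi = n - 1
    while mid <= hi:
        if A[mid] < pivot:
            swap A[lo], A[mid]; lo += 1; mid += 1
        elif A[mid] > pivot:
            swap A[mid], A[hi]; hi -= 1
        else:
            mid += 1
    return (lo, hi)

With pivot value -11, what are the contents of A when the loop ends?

lo=0 mid=0 hi=8
2>-11: swap(0,8), hi=7 ⇒ [-6,-10,-7,-13,-11,-12,-8,-3,2]
-6>-11: swap(0,7), hi=6 ⇒ [-3,-10,-7,-13,-11,-12,-8,-6,2]
-3>-11: swap(0,6), hi=5 ⇒ [-8,-10,-7,-13,-11,-12,-3,-6,2]
-8>-11: swap(0,5), hi=4 ⇒ [-12,-10,-7,-13,-11,-8,-3,-6,2]
-12<-11: swap(0,0), lo=1 mid=1 ⇒ [-12,-10,-7,-13,-11,-8,-3,-6,2]
-10>-11: swap(1,4), hi=3 ⇒ [-12,-11,-7,-13,-10,-8,-3,-6,2]
-11=-11: mid=2
-7>-11: swap(2,3), hi=2 ⇒ [-12,-11,-13,-7,-10,-8,-3,-6,2]
-13<-11: swap(1,2), lo=2 mid=3 ⇒ [-12,-13,-11,-7,-10,-8,-3,-6,2]
done. lo=2 hi=2; A=[-12,-13,-11,-7,-10,-8,-3,-6,2]

[-12,-13,-11,-7,-10,-8,-3,-6,2]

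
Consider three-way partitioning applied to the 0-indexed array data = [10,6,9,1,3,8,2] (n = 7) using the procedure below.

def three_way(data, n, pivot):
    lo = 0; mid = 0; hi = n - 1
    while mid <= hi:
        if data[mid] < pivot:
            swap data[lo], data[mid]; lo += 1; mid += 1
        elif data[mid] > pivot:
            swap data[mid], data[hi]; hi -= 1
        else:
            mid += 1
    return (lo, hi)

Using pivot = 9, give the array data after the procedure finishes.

[2,6,1,3,8,9,10]

lo=0 mid=0 hi=6
10>9: swap(0,6), hi=5 ⇒ [2,6,9,1,3,8,10]
2<9: swap(0,0), lo=1 mid=1 ⇒ [2,6,9,1,3,8,10]
6<9: swap(1,1), lo=2 mid=2 ⇒ [2,6,9,1,3,8,10]
9=9: mid=3
1<9: swap(2,3), lo=3 mid=4 ⇒ [2,6,1,9,3,8,10]
3<9: swap(3,4), lo=4 mid=5 ⇒ [2,6,1,3,9,8,10]
8<9: swap(4,5), lo=5 mid=6 ⇒ [2,6,1,3,8,9,10]
done. lo=5 hi=5; data=[2,6,1,3,8,9,10]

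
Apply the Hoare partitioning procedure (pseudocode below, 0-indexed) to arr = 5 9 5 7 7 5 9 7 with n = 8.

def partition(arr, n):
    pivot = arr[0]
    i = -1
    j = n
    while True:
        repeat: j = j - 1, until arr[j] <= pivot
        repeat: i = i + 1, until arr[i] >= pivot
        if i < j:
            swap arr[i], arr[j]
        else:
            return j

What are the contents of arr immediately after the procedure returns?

pivot=5
j stops at 5 (5), i stops at 0 (5); swap ⇒ 5 9 5 7 7 5 9 7
j stops at 2 (5), i stops at 1 (9); swap ⇒ 5 5 9 7 7 5 9 7
j stops at 1, i stops at 2; i≥j ⇒ return 1. arr=5 5 9 7 7 5 9 7

5 5 9 7 7 5 9 7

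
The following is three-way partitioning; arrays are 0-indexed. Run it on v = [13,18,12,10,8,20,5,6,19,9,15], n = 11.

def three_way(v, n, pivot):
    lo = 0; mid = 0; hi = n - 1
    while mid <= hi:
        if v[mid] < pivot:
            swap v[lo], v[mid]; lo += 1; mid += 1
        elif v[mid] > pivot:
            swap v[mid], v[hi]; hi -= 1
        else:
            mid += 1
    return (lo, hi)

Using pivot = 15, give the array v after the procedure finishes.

[13,12,10,8,9,5,6,15,19,20,18]

lo=0 mid=0 hi=10
13<15: swap(0,0), lo=1 mid=1 ⇒ [13,18,12,10,8,20,5,6,19,9,15]
18>15: swap(1,10), hi=9 ⇒ [13,15,12,10,8,20,5,6,19,9,18]
15=15: mid=2
12<15: swap(1,2), lo=2 mid=3 ⇒ [13,12,15,10,8,20,5,6,19,9,18]
10<15: swap(2,3), lo=3 mid=4 ⇒ [13,12,10,15,8,20,5,6,19,9,18]
8<15: swap(3,4), lo=4 mid=5 ⇒ [13,12,10,8,15,20,5,6,19,9,18]
20>15: swap(5,9), hi=8 ⇒ [13,12,10,8,15,9,5,6,19,20,18]
9<15: swap(4,5), lo=5 mid=6 ⇒ [13,12,10,8,9,15,5,6,19,20,18]
5<15: swap(5,6), lo=6 mid=7 ⇒ [13,12,10,8,9,5,15,6,19,20,18]
6<15: swap(6,7), lo=7 mid=8 ⇒ [13,12,10,8,9,5,6,15,19,20,18]
19>15: swap(8,8), hi=7 ⇒ [13,12,10,8,9,5,6,15,19,20,18]
done. lo=7 hi=7; v=[13,12,10,8,9,5,6,15,19,20,18]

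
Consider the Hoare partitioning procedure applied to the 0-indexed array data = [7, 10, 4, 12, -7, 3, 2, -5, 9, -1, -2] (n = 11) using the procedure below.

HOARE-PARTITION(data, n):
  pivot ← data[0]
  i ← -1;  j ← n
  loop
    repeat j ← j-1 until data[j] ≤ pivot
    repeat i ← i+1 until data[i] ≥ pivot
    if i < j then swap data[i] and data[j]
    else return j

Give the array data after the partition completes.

pivot = data[0] = 7; i = -1, j = 11
j→10 (data[10]=-2≤7), i→0 (data[0]=7≥7); i<j, swap → [-2, 10, 4, 12, -7, 3, 2, -5, 9, -1, 7]
j→9 (data[9]=-1≤7), i→1 (data[1]=10≥7); i<j, swap → [-2, -1, 4, 12, -7, 3, 2, -5, 9, 10, 7]
j→7 (data[7]=-5≤7), i→3 (data[3]=12≥7); i<j, swap → [-2, -1, 4, -5, -7, 3, 2, 12, 9, 10, 7]
j→6, i→7; i≥j, return j=6. data = [-2, -1, 4, -5, -7, 3, 2, 12, 9, 10, 7]

[-2, -1, 4, -5, -7, 3, 2, 12, 9, 10, 7]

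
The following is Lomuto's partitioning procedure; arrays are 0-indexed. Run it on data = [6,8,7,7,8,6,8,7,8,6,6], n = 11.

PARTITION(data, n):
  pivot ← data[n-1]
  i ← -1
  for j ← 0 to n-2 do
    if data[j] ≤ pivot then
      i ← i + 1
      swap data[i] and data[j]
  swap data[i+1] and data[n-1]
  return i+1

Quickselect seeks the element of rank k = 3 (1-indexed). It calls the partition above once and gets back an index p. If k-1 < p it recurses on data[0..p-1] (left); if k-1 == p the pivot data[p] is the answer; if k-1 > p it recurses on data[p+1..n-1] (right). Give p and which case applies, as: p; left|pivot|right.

pivot = data[10] = 6; i = -1
j=0: data[0]=6 ≤ 6 → i=0, swap data[0],data[0] (no change) → [6,8,7,7,8,6,8,7,8,6,6]
j=1: data[1]=8 > 6 → no swap
j=2: data[2]=7 > 6 → no swap
j=3: data[3]=7 > 6 → no swap
j=4: data[4]=8 > 6 → no swap
j=5: data[5]=6 ≤ 6 → i=1, swap data[1],data[5] → [6,6,7,7,8,8,8,7,8,6,6]
j=6: data[6]=8 > 6 → no swap
j=7: data[7]=7 > 6 → no swap
j=8: data[8]=8 > 6 → no swap
j=9: data[9]=6 ≤ 6 → i=2, swap data[2],data[9] → [6,6,6,7,8,8,8,7,8,7,6]
final swap data[3],data[10] → [6,6,6,6,8,8,8,7,8,7,7]; return 3
p = 3; k-1 = 2 < 3 ⇒ left

3; left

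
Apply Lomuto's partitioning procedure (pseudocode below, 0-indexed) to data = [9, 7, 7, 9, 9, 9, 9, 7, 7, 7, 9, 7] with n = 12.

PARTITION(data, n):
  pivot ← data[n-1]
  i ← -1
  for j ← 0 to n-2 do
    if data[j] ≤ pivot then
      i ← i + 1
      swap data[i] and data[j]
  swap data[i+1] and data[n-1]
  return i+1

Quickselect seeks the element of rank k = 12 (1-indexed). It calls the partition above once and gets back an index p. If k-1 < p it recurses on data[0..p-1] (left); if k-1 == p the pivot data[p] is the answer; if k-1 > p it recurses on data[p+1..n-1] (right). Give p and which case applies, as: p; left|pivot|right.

pivot = data[11] = 7; i = -1
j=0: data[0]=9 > 7 → no swap
j=1: data[1]=7 ≤ 7 → i=0, swap data[0],data[1] → [7, 9, 7, 9, 9, 9, 9, 7, 7, 7, 9, 7]
j=2: data[2]=7 ≤ 7 → i=1, swap data[1],data[2] → [7, 7, 9, 9, 9, 9, 9, 7, 7, 7, 9, 7]
j=3: data[3]=9 > 7 → no swap
j=4: data[4]=9 > 7 → no swap
j=5: data[5]=9 > 7 → no swap
j=6: data[6]=9 > 7 → no swap
j=7: data[7]=7 ≤ 7 → i=2, swap data[2],data[7] → [7, 7, 7, 9, 9, 9, 9, 9, 7, 7, 9, 7]
j=8: data[8]=7 ≤ 7 → i=3, swap data[3],data[8] → [7, 7, 7, 7, 9, 9, 9, 9, 9, 7, 9, 7]
j=9: data[9]=7 ≤ 7 → i=4, swap data[4],data[9] → [7, 7, 7, 7, 7, 9, 9, 9, 9, 9, 9, 7]
j=10: data[10]=9 > 7 → no swap
final swap data[5],data[11] → [7, 7, 7, 7, 7, 7, 9, 9, 9, 9, 9, 9]; return 5
p = 5; k-1 = 11 > 5 ⇒ right

5; right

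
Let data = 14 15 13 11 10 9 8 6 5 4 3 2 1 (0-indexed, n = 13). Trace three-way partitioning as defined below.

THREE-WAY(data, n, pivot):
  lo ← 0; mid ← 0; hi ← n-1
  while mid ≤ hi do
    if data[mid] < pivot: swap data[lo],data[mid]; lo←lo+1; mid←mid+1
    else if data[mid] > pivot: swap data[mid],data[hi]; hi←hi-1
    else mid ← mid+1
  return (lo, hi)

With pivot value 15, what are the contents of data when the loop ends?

14 13 11 10 9 8 6 5 4 3 2 1 15

pivot = 15; lo=0, mid=0, hi=12
data[mid]=14<15: swap data[0],data[0]; lo=1,mid=1 → 14 15 13 11 10 9 8 6 5 4 3 2 1
data[mid]=15=15: mid=2
data[mid]=13<15: swap data[1],data[2]; lo=2,mid=3 → 14 13 15 11 10 9 8 6 5 4 3 2 1
data[mid]=11<15: swap data[2],data[3]; lo=3,mid=4 → 14 13 11 15 10 9 8 6 5 4 3 2 1
data[mid]=10<15: swap data[3],data[4]; lo=4,mid=5 → 14 13 11 10 15 9 8 6 5 4 3 2 1
data[mid]=9<15: swap data[4],data[5]; lo=5,mid=6 → 14 13 11 10 9 15 8 6 5 4 3 2 1
data[mid]=8<15: swap data[5],data[6]; lo=6,mid=7 → 14 13 11 10 9 8 15 6 5 4 3 2 1
data[mid]=6<15: swap data[6],data[7]; lo=7,mid=8 → 14 13 11 10 9 8 6 15 5 4 3 2 1
data[mid]=5<15: swap data[7],data[8]; lo=8,mid=9 → 14 13 11 10 9 8 6 5 15 4 3 2 1
data[mid]=4<15: swap data[8],data[9]; lo=9,mid=10 → 14 13 11 10 9 8 6 5 4 15 3 2 1
data[mid]=3<15: swap data[9],data[10]; lo=10,mid=11 → 14 13 11 10 9 8 6 5 4 3 15 2 1
data[mid]=2<15: swap data[10],data[11]; lo=11,mid=12 → 14 13 11 10 9 8 6 5 4 3 2 15 1
data[mid]=1<15: swap data[11],data[12]; lo=12,mid=13 → 14 13 11 10 9 8 6 5 4 3 2 1 15
end: lo=12, hi=12; data = 14 13 11 10 9 8 6 5 4 3 2 1 15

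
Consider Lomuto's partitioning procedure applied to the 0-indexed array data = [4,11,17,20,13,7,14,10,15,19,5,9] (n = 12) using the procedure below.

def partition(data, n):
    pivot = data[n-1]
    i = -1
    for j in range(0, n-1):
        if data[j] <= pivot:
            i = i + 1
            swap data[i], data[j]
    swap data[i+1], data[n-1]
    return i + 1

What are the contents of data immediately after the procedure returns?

[4,7,5,9,13,11,14,10,15,19,17,20]

pivot=9, i=-1
j=0: 4≤9, i=0, swap(0,0) ⇒ [4,11,17,20,13,7,14,10,15,19,5,9]
j=1: 11>9, skip
j=2: 17>9, skip
j=3: 20>9, skip
j=4: 13>9, skip
j=5: 7≤9, i=1, swap(1,5) ⇒ [4,7,17,20,13,11,14,10,15,19,5,9]
j=6: 14>9, skip
j=7: 10>9, skip
j=8: 15>9, skip
j=9: 19>9, skip
j=10: 5≤9, i=2, swap(2,10) ⇒ [4,7,5,20,13,11,14,10,15,19,17,9]
swap(3,11) ⇒ [4,7,5,9,13,11,14,10,15,19,17,20]; return 3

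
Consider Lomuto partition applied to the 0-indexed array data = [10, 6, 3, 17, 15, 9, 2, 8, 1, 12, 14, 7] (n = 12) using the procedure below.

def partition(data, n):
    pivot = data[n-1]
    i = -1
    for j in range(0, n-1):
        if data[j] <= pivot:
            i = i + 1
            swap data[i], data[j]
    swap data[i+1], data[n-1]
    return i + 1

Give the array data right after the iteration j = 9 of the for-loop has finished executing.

[6, 3, 2, 1, 15, 9, 10, 8, 17, 12, 14, 7]

pivot=7, i=-1
j=0: 10>7, skip
j=1: 6≤7, i=0, swap(0,1) ⇒ [6, 10, 3, 17, 15, 9, 2, 8, 1, 12, 14, 7]
j=2: 3≤7, i=1, swap(1,2) ⇒ [6, 3, 10, 17, 15, 9, 2, 8, 1, 12, 14, 7]
j=3: 17>7, skip
j=4: 15>7, skip
j=5: 9>7, skip
j=6: 2≤7, i=2, swap(2,6) ⇒ [6, 3, 2, 17, 15, 9, 10, 8, 1, 12, 14, 7]
j=7: 8>7, skip
j=8: 1≤7, i=3, swap(3,8) ⇒ [6, 3, 2, 1, 15, 9, 10, 8, 17, 12, 14, 7]
j=9: 12>7, skip
(after j=9) data = [6, 3, 2, 1, 15, 9, 10, 8, 17, 12, 14, 7]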